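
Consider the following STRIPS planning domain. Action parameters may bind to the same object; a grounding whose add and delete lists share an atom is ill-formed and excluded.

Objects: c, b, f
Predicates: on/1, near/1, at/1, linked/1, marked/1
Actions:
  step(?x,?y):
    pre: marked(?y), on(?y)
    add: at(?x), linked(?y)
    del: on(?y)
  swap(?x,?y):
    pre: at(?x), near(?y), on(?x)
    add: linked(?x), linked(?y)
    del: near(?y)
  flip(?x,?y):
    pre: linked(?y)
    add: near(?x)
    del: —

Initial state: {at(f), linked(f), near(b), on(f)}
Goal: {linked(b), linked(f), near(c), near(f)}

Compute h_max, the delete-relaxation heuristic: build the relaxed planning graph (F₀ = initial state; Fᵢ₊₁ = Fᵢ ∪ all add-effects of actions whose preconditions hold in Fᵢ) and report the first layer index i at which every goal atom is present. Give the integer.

F0 = init (4 atoms)
F1 = F0 ∪ {linked(b), near(c), near(f)}  (7 atoms)
goal ⊆ F1  ⇒  h_max = 1

1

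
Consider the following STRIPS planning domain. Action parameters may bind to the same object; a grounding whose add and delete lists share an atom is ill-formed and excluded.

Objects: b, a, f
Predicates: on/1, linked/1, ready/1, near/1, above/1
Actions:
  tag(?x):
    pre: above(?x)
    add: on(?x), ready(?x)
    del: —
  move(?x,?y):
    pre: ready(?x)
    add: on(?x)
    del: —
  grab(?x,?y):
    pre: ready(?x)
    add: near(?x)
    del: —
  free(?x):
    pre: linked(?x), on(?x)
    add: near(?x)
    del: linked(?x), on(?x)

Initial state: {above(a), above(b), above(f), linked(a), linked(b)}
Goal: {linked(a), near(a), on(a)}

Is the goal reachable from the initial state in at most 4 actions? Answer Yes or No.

1. tag(a)  →  {above(a), above(b), above(f), linked(a), linked(b), on(a), ready(a)}
2. grab(a,b)  →  {above(a), above(b), above(f), linked(a), linked(b), near(a), on(a), ready(a)}
optimal plan length = 2; 2 ≤ 4

Yes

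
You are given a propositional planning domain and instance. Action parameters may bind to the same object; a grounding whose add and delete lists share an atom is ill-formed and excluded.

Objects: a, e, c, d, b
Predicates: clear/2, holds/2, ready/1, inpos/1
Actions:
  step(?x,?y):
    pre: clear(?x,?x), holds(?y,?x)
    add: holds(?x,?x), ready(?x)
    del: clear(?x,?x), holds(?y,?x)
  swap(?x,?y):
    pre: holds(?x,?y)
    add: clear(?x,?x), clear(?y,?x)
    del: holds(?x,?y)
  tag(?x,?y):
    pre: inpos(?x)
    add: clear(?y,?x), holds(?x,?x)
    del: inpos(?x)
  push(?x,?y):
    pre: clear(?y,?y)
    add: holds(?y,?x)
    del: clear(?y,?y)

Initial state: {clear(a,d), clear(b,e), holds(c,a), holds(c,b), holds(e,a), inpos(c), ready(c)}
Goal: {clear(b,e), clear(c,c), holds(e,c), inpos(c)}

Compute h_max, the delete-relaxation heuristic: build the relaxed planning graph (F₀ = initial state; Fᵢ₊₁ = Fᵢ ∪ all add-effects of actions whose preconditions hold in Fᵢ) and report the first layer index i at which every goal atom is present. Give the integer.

F0 = init (7 atoms)
F1 = F0 ∪ {clear(a,c), clear(a,e), clear(b,c), clear(c,c), clear(d,c), clear(e,c), clear(e,e), holds(c,c)}  (15 atoms)
F2 = F1 ∪ {holds(c,d), holds(c,e), holds(e,b), holds(e,c), holds(e,d), holds(e,e)}  (21 atoms)
goal ⊆ F2  ⇒  h_max = 2

2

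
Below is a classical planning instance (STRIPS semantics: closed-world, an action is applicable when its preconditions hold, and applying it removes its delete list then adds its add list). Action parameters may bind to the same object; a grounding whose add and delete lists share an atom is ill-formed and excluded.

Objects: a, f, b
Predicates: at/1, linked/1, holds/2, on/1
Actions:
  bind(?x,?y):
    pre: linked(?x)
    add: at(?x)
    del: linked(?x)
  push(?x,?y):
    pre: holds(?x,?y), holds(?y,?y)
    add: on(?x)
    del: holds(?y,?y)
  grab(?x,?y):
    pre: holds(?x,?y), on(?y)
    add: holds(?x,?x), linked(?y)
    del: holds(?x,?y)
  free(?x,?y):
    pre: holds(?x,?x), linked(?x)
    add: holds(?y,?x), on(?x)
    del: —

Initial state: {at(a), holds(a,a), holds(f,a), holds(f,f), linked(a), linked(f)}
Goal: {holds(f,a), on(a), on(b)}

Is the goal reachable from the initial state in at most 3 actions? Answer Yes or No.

Yes

1. free(a,b)  →  {at(a), holds(a,a), holds(b,a), holds(f,a), holds(f,f), linked(a), linked(f), on(a)}
2. push(b,a)  →  {at(a), holds(b,a), holds(f,a), holds(f,f), linked(a), linked(f), on(a), on(b)}
optimal plan length = 2; 2 ≤ 3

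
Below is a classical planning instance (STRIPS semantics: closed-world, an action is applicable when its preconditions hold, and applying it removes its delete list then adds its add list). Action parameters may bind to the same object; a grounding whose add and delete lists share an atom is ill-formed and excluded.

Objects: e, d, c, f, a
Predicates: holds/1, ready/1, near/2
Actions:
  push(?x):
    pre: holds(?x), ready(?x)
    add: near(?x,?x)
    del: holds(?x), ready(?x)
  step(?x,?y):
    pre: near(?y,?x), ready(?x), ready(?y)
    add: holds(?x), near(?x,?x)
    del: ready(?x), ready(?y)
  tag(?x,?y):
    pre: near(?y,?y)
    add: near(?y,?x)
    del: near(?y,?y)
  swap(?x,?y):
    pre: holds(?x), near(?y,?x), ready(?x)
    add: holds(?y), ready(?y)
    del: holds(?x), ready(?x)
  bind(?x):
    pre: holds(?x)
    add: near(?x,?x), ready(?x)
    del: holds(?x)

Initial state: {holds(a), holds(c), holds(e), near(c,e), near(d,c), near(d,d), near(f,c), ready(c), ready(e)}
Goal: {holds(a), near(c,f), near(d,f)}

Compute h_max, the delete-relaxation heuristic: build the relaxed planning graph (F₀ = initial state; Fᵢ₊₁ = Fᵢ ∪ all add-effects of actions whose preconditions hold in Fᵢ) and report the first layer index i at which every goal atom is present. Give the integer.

F0 = init (9 atoms)
F1 = F0 ∪ {holds(d), holds(f), near(a,a), near(c,c), near(d,a), near(d,e), near(d,f), near(e,e), ready(a), ready(d), ready(f)}  (20 atoms)
F2 = F1 ∪ {near(a,c), near(a,d), near(a,e), near(a,f), near(c,a), near(c,d), near(c,f), near(e,a), near(e,c), near(e,d), near(e,f), near(f,f)}  (32 atoms)
goal ⊆ F2  ⇒  h_max = 2

2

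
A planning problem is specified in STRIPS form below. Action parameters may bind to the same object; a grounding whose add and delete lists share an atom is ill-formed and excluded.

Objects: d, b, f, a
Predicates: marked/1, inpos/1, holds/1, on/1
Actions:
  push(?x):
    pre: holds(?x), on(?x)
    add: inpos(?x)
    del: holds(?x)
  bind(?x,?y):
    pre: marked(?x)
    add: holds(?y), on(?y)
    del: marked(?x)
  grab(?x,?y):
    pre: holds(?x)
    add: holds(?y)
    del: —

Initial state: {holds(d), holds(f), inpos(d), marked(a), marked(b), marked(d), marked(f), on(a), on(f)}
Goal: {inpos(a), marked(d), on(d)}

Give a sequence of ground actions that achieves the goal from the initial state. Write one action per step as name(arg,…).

1. bind(b,d)  →  {holds(d), holds(f), inpos(d), marked(a), marked(d), marked(f), on(a), on(d), on(f)}
2. bind(f,a)  →  {holds(a), holds(d), holds(f), inpos(d), marked(a), marked(d), on(a), on(d), on(f)}
3. push(a)  →  {holds(d), holds(f), inpos(a), inpos(d), marked(a), marked(d), on(a), on(d), on(f)}

bind(b,d); bind(f,a); push(a)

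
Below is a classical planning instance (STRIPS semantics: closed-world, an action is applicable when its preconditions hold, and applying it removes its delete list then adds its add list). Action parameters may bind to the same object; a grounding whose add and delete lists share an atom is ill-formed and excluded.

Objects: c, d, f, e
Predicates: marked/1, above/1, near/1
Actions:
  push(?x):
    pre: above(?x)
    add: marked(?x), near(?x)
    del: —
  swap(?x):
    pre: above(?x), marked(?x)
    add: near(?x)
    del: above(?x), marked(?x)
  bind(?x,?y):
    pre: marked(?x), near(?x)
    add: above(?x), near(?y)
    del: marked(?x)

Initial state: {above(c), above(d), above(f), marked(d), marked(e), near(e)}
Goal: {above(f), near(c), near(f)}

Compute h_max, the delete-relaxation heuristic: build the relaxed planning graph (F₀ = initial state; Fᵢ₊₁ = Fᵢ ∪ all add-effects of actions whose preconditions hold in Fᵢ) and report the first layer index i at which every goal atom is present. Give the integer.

F0 = init (6 atoms)
F1 = F0 ∪ {above(e), marked(c), marked(f), near(c), near(d), near(f)}  (12 atoms)
goal ⊆ F1  ⇒  h_max = 1

1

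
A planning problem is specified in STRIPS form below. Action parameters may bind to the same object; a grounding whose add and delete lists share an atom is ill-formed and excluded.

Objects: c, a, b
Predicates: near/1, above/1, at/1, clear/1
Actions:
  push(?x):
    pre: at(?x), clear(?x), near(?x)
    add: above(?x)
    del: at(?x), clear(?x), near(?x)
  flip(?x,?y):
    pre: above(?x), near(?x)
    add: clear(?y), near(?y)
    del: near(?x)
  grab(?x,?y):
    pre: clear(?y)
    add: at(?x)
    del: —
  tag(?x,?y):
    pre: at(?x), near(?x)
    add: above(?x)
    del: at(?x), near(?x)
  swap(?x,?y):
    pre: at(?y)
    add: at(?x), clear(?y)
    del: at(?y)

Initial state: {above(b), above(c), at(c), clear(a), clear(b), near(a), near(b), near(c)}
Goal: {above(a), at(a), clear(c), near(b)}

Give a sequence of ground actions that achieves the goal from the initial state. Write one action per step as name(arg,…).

grab(a,a); push(a); swap(a,c)

1. grab(a,a)  →  {above(b), above(c), at(a), at(c), clear(a), clear(b), near(a), near(b), near(c)}
2. push(a)  →  {above(a), above(b), above(c), at(c), clear(b), near(b), near(c)}
3. swap(a,c)  →  {above(a), above(b), above(c), at(a), clear(b), clear(c), near(b), near(c)}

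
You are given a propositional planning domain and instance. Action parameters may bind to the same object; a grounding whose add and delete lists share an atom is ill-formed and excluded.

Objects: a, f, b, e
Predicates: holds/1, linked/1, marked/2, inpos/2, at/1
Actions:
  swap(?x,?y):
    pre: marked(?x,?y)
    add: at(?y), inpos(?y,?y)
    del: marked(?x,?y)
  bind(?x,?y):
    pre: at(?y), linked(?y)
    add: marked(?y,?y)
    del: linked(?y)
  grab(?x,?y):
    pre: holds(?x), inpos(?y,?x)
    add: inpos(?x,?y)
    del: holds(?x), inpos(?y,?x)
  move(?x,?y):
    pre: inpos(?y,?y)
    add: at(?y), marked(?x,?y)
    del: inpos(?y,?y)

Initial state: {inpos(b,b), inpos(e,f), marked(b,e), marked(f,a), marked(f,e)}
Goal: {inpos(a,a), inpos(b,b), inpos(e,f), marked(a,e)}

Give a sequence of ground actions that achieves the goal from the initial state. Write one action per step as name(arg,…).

1. swap(f,a)  →  {at(a), inpos(a,a), inpos(b,b), inpos(e,f), marked(b,e), marked(f,e)}
2. swap(f,e)  →  {at(a), at(e), inpos(a,a), inpos(b,b), inpos(e,e), inpos(e,f), marked(b,e)}
3. move(a,e)  →  {at(a), at(e), inpos(a,a), inpos(b,b), inpos(e,f), marked(a,e), marked(b,e)}

swap(f,a); swap(f,e); move(a,e)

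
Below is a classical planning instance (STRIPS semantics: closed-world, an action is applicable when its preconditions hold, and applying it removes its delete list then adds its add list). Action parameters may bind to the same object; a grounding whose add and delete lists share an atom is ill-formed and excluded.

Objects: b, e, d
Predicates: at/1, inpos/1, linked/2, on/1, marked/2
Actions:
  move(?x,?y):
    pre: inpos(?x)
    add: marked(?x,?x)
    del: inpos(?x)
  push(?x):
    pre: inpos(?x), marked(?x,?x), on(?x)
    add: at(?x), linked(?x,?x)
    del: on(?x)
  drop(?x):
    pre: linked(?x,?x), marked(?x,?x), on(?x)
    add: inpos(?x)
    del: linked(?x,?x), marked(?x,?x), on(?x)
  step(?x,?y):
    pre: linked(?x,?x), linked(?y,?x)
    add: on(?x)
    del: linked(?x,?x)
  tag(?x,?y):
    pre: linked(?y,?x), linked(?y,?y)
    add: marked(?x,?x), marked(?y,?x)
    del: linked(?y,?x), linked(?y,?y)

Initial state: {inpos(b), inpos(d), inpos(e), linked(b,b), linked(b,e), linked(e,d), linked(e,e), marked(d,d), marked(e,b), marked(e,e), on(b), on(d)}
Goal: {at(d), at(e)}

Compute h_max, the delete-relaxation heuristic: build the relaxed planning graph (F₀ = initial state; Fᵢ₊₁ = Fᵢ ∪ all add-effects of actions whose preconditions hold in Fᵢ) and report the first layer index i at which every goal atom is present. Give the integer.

2

F0 = init (12 atoms)
F1 = F0 ∪ {at(d), linked(d,d), marked(b,b), marked(b,e), marked(e,d), on(e)}  (18 atoms)
F2 = F1 ∪ {at(b), at(e)}  (20 atoms)
goal ⊆ F2  ⇒  h_max = 2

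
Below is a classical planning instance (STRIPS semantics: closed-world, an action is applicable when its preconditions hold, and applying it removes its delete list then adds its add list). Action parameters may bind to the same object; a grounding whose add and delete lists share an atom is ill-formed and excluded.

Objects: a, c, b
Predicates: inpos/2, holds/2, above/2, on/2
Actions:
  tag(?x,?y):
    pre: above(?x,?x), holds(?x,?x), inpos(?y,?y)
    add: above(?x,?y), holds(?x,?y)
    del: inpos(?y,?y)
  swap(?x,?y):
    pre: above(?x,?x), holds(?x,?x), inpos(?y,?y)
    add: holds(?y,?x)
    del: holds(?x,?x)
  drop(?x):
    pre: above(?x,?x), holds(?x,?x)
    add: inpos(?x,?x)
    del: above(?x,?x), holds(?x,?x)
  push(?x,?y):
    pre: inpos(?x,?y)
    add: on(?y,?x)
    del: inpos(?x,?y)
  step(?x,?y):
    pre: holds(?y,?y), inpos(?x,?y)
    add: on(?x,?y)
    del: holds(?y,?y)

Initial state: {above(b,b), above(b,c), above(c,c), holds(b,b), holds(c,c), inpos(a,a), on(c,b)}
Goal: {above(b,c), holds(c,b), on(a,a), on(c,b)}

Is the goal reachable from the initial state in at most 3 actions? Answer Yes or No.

1. drop(c)  →  {above(b,b), above(b,c), holds(b,b), inpos(a,a), inpos(c,c), on(c,b)}
2. swap(b,c)  →  {above(b,b), above(b,c), holds(c,b), inpos(a,a), inpos(c,c), on(c,b)}
3. push(a,a)  →  {above(b,b), above(b,c), holds(c,b), inpos(c,c), on(a,a), on(c,b)}
optimal plan length = 3; 3 ≤ 3

Yes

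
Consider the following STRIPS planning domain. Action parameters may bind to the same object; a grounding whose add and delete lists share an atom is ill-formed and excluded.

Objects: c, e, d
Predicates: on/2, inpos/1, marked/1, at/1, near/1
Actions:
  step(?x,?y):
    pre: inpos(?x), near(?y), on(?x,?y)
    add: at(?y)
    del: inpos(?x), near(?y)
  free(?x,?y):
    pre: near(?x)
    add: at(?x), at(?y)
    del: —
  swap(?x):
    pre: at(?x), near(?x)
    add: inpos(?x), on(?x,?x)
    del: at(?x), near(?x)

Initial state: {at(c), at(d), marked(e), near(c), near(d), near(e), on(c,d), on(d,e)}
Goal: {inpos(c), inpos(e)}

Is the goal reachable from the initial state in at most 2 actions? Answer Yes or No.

No

1. free(c,e)  →  {at(c), at(d), at(e), marked(e), near(c), near(d), near(e), on(c,d), on(d,e)}
2. swap(c)  →  {at(d), at(e), inpos(c), marked(e), near(d), near(e), on(c,c), on(c,d), on(d,e)}
3. swap(e)  →  {at(d), inpos(c), inpos(e), marked(e), near(d), on(c,c), on(c,d), on(d,e), on(e,e)}
optimal plan length = 3; 3 > 2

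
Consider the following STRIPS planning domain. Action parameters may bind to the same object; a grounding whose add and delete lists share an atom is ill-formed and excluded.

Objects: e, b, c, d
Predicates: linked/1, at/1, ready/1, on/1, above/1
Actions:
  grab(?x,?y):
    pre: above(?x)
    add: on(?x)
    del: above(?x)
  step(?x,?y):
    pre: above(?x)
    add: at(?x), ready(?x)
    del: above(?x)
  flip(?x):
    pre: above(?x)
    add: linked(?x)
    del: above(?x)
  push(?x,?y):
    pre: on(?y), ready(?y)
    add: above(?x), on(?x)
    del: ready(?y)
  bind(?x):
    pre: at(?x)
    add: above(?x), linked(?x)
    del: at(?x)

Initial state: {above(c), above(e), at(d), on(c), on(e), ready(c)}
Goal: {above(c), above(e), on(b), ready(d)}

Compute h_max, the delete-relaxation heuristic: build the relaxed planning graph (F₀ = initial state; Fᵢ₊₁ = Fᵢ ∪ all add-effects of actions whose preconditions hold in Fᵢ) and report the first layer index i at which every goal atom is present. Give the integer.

F0 = init (6 atoms)
F1 = F0 ∪ {above(b), above(d), at(c), at(e), linked(c), linked(d), linked(e), on(b), on(d), ready(e)}  (16 atoms)
F2 = F1 ∪ {at(b), linked(b), ready(b), ready(d)}  (20 atoms)
goal ⊆ F2  ⇒  h_max = 2

2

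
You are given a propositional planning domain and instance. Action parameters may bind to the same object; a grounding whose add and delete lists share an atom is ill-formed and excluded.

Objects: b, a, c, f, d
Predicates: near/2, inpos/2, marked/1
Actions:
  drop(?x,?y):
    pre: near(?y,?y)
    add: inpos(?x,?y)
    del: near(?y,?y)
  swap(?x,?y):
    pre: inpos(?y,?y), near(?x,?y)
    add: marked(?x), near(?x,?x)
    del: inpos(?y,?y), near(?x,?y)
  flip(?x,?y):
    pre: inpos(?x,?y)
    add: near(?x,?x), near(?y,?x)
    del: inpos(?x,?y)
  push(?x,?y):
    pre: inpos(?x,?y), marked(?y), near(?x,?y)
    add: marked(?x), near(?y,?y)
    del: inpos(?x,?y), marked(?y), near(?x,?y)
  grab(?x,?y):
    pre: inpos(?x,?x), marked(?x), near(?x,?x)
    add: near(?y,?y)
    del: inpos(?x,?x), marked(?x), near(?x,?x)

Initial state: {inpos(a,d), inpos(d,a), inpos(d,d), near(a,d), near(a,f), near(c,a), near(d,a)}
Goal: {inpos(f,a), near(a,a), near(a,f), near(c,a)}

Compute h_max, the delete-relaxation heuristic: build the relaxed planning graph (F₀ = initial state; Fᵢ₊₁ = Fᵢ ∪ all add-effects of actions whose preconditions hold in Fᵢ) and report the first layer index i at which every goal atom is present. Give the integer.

F0 = init (7 atoms)
F1 = F0 ∪ {marked(a), near(a,a), near(d,d)}  (10 atoms)
F2 = F1 ∪ {inpos(a,a), inpos(b,a), inpos(b,d), inpos(c,a), inpos(c,d), inpos(f,a), inpos(f,d), marked(d)}  (18 atoms)
goal ⊆ F2  ⇒  h_max = 2

2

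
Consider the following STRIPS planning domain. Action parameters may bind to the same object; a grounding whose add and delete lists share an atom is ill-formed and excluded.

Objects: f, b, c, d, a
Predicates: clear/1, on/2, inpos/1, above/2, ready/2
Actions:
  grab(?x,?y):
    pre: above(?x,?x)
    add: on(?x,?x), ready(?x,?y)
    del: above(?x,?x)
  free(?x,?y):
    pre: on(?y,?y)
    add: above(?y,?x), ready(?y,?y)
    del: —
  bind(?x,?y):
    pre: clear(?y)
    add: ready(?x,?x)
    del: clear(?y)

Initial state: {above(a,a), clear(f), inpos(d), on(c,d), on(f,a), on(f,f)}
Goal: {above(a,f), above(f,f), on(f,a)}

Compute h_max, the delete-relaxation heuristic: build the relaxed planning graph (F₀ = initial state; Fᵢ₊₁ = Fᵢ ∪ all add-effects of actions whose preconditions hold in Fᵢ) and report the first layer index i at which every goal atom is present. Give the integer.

2

F0 = init (6 atoms)
F1 = F0 ∪ {above(f,a), above(f,b), above(f,c), above(f,d), above(f,f), on(a,a), ready(a,a), ready(a,b), ready(a,c), ready(a,d), ready(a,f), ready(b,b), ready(c,c), ready(d,d), ready(f,f)}  (21 atoms)
F2 = F1 ∪ {above(a,b), above(a,c), above(a,d), above(a,f), ready(f,a), ready(f,b), ready(f,c), ready(f,d)}  (29 atoms)
goal ⊆ F2  ⇒  h_max = 2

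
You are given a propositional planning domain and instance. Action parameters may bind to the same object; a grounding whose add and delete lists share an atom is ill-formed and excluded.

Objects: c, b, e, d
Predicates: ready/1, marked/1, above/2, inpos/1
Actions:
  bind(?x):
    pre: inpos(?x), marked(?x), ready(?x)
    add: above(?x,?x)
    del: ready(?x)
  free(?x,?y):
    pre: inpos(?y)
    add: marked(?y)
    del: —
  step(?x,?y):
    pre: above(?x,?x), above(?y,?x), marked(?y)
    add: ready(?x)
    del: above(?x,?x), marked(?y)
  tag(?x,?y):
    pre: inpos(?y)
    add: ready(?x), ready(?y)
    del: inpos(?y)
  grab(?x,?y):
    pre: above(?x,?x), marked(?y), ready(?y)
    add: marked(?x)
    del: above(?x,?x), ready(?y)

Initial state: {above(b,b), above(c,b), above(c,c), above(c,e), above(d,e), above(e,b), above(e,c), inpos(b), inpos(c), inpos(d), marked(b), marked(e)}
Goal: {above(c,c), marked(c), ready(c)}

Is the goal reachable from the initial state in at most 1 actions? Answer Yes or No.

No

1. free(c,c)  →  {above(b,b), above(c,b), above(c,c), above(c,e), above(d,e), above(e,b), above(e,c), inpos(b), inpos(c), inpos(d), marked(b), marked(c), marked(e)}
2. tag(c,c)  →  {above(b,b), above(c,b), above(c,c), above(c,e), above(d,e), above(e,b), above(e,c), inpos(b), inpos(d), marked(b), marked(c), marked(e), ready(c)}
optimal plan length = 2; 2 > 1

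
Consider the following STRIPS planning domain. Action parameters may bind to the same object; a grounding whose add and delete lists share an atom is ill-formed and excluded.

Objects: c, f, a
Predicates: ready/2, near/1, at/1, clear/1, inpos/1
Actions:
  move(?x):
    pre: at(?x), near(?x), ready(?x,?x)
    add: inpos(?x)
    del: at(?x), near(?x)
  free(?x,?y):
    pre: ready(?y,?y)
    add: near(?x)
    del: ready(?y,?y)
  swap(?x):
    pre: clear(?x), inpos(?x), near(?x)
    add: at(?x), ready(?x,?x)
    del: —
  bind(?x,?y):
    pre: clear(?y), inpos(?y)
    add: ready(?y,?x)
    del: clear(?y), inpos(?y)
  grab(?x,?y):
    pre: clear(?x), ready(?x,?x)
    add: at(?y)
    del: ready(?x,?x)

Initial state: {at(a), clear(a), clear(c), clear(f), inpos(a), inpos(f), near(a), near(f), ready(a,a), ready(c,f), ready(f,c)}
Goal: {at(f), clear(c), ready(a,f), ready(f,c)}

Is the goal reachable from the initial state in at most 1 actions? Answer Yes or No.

No

1. swap(f)  →  {at(a), at(f), clear(a), clear(c), clear(f), inpos(a), inpos(f), near(a), near(f), ready(a,a), ready(c,f), ready(f,c), ready(f,f)}
2. bind(f,a)  →  {at(a), at(f), clear(c), clear(f), inpos(f), near(a), near(f), ready(a,a), ready(a,f), ready(c,f), ready(f,c), ready(f,f)}
optimal plan length = 2; 2 > 1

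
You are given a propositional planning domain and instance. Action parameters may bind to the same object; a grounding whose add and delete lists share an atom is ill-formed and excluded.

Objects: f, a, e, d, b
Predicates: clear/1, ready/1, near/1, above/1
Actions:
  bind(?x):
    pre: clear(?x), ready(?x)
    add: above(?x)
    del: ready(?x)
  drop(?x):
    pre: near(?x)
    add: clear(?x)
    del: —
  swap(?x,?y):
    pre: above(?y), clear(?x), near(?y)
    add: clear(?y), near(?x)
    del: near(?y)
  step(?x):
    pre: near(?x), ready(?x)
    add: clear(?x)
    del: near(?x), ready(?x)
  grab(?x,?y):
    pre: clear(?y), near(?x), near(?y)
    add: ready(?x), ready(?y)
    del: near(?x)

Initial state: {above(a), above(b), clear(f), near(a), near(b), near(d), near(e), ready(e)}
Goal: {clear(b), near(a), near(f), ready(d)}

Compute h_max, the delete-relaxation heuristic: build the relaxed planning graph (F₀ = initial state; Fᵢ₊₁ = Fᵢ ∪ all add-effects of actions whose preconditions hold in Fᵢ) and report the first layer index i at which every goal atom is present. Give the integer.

F0 = init (8 atoms)
F1 = F0 ∪ {clear(a), clear(b), clear(d), clear(e), near(f)}  (13 atoms)
F2 = F1 ∪ {above(e), ready(a), ready(b), ready(d), ready(f)}  (18 atoms)
goal ⊆ F2  ⇒  h_max = 2

2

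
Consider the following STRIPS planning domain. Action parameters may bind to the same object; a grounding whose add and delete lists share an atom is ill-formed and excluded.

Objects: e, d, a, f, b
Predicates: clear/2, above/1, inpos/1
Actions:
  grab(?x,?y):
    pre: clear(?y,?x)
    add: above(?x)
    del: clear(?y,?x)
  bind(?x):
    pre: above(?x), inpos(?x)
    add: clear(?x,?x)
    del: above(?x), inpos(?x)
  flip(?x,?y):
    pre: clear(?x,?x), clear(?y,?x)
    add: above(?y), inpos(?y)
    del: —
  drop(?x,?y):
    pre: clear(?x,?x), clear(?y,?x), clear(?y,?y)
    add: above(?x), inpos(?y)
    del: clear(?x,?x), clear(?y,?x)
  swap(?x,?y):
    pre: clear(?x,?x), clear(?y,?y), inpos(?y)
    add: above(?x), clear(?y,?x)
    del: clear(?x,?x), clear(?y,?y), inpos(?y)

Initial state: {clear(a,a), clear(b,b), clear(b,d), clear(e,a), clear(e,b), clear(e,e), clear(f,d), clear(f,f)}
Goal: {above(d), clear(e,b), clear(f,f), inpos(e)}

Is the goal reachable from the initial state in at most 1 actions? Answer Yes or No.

1. grab(d,f)  →  {above(d), clear(a,a), clear(b,b), clear(b,d), clear(e,a), clear(e,b), clear(e,e), clear(f,f)}
2. flip(e,e)  →  {above(d), above(e), clear(a,a), clear(b,b), clear(b,d), clear(e,a), clear(e,b), clear(e,e), clear(f,f), inpos(e)}
optimal plan length = 2; 2 > 1

No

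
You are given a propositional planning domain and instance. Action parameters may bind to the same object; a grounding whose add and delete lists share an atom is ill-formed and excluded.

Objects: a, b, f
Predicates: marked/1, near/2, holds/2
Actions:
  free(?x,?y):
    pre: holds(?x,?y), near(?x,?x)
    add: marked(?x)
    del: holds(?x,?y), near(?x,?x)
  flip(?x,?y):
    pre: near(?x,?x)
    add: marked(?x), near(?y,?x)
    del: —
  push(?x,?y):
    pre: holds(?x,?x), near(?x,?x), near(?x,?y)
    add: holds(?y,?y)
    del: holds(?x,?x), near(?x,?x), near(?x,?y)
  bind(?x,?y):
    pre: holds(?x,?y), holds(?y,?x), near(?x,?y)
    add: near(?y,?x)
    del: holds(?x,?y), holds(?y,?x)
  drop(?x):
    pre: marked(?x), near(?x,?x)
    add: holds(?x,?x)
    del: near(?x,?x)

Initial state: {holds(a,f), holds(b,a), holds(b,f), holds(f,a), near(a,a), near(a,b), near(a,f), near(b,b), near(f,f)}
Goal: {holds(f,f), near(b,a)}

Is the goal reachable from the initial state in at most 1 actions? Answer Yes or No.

1. flip(a,b)  →  {holds(a,f), holds(b,a), holds(b,f), holds(f,a), marked(a), near(a,a), near(a,b), near(a,f), near(b,a), near(b,b), near(f,f)}
2. flip(f,a)  →  {holds(a,f), holds(b,a), holds(b,f), holds(f,a), marked(a), marked(f), near(a,a), near(a,b), near(a,f), near(b,a), near(b,b), near(f,f)}
3. drop(f)  →  {holds(a,f), holds(b,a), holds(b,f), holds(f,a), holds(f,f), marked(a), marked(f), near(a,a), near(a,b), near(a,f), near(b,a), near(b,b)}
optimal plan length = 3; 3 > 1

No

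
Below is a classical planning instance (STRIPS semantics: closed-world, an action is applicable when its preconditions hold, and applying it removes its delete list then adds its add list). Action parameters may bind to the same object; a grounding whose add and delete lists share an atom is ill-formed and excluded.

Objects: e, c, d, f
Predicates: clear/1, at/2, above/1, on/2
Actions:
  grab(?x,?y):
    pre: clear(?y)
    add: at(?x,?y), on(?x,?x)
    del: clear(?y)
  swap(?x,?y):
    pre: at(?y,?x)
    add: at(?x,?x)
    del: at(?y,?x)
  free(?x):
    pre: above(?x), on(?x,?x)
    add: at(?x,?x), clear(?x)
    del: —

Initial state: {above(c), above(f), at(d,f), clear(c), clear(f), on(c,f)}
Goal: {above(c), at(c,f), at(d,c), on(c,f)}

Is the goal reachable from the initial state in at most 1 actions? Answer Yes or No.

1. grab(c,f)  →  {above(c), above(f), at(c,f), at(d,f), clear(c), on(c,c), on(c,f)}
2. grab(d,c)  →  {above(c), above(f), at(c,f), at(d,c), at(d,f), on(c,c), on(c,f), on(d,d)}
optimal plan length = 2; 2 > 1

No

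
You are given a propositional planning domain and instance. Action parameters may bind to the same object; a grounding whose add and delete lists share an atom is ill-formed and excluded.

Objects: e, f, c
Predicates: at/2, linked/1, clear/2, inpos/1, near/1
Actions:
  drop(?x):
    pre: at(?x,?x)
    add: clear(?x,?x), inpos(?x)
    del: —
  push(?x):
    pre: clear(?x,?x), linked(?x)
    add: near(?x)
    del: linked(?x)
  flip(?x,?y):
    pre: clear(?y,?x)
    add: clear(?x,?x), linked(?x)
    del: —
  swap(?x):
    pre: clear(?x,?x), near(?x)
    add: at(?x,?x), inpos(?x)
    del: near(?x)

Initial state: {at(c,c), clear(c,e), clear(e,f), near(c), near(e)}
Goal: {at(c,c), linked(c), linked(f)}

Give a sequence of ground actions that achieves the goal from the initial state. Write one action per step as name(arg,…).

1. drop(c)  →  {at(c,c), clear(c,c), clear(c,e), clear(e,f), inpos(c), near(c), near(e)}
2. flip(f,e)  →  {at(c,c), clear(c,c), clear(c,e), clear(e,f), clear(f,f), inpos(c), linked(f), near(c), near(e)}
3. flip(c,c)  →  {at(c,c), clear(c,c), clear(c,e), clear(e,f), clear(f,f), inpos(c), linked(c), linked(f), near(c), near(e)}

drop(c); flip(f,e); flip(c,c)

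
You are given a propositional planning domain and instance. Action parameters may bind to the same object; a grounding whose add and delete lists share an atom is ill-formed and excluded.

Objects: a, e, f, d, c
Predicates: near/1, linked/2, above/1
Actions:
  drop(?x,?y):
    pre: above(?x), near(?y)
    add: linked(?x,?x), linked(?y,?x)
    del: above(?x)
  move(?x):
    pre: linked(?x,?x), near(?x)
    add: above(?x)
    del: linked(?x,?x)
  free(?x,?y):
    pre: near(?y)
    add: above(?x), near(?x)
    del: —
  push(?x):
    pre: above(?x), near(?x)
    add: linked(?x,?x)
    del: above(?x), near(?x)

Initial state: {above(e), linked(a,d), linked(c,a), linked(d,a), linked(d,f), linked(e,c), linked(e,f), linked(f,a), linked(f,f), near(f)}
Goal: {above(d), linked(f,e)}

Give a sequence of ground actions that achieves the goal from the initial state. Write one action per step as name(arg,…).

1. drop(e,f)  →  {linked(a,d), linked(c,a), linked(d,a), linked(d,f), linked(e,c), linked(e,e), linked(e,f), linked(f,a), linked(f,e), linked(f,f), near(f)}
2. free(d,f)  →  {above(d), linked(a,d), linked(c,a), linked(d,a), linked(d,f), linked(e,c), linked(e,e), linked(e,f), linked(f,a), linked(f,e), linked(f,f), near(d), near(f)}

drop(e,f); free(d,f)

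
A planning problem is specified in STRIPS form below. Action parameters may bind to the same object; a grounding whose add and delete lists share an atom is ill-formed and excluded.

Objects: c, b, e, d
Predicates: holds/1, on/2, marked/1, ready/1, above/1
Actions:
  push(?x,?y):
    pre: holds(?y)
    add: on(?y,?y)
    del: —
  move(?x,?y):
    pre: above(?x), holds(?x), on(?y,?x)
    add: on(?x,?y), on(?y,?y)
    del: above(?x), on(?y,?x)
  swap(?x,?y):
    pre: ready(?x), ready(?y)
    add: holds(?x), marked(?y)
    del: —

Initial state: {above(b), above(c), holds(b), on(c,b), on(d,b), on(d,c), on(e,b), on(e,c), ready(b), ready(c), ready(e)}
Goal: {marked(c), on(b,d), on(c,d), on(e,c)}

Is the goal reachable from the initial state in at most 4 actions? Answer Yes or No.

1. move(b,d)  →  {above(c), holds(b), on(b,d), on(c,b), on(d,c), on(d,d), on(e,b), on(e,c), ready(b), ready(c), ready(e)}
2. swap(c,c)  →  {above(c), holds(b), holds(c), marked(c), on(b,d), on(c,b), on(d,c), on(d,d), on(e,b), on(e,c), ready(b), ready(c), ready(e)}
3. move(c,d)  →  {holds(b), holds(c), marked(c), on(b,d), on(c,b), on(c,d), on(d,d), on(e,b), on(e,c), ready(b), ready(c), ready(e)}
optimal plan length = 3; 3 ≤ 4

Yes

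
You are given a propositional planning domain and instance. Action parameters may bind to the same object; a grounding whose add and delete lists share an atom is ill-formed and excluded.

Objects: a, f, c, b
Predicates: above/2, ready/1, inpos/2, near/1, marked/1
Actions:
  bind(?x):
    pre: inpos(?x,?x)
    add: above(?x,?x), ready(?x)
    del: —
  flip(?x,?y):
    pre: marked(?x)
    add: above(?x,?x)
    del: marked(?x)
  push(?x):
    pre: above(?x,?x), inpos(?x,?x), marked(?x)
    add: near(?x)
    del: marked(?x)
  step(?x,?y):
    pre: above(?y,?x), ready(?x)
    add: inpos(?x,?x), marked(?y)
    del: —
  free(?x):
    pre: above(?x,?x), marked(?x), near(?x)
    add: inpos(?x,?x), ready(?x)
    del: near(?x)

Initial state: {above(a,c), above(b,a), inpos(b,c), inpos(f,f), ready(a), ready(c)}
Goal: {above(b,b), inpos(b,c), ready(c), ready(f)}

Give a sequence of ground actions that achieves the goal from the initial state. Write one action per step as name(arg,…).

bind(f); step(a,b); flip(b,a)

1. bind(f)  →  {above(a,c), above(b,a), above(f,f), inpos(b,c), inpos(f,f), ready(a), ready(c), ready(f)}
2. step(a,b)  →  {above(a,c), above(b,a), above(f,f), inpos(a,a), inpos(b,c), inpos(f,f), marked(b), ready(a), ready(c), ready(f)}
3. flip(b,a)  →  {above(a,c), above(b,a), above(b,b), above(f,f), inpos(a,a), inpos(b,c), inpos(f,f), ready(a), ready(c), ready(f)}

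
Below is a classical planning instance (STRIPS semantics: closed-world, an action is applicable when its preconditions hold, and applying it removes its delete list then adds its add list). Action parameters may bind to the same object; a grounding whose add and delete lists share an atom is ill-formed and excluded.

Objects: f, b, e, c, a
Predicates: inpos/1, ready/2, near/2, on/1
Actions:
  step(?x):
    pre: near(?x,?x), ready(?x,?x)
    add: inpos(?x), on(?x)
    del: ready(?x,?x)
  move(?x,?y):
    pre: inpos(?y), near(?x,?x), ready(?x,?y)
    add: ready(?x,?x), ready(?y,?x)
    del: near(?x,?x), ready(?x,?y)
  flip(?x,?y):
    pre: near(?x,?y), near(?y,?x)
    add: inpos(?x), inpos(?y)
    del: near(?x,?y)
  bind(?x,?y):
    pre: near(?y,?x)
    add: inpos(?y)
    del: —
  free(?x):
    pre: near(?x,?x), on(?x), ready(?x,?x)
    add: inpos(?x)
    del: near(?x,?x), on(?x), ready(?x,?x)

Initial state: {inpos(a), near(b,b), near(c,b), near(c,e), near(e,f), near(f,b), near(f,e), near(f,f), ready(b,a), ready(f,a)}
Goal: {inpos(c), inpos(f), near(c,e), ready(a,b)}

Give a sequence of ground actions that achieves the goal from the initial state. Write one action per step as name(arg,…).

move(b,a); flip(f,f); bind(b,c)

1. move(b,a)  →  {inpos(a), near(c,b), near(c,e), near(e,f), near(f,b), near(f,e), near(f,f), ready(a,b), ready(b,b), ready(f,a)}
2. flip(f,f)  →  {inpos(a), inpos(f), near(c,b), near(c,e), near(e,f), near(f,b), near(f,e), ready(a,b), ready(b,b), ready(f,a)}
3. bind(b,c)  →  {inpos(a), inpos(c), inpos(f), near(c,b), near(c,e), near(e,f), near(f,b), near(f,e), ready(a,b), ready(b,b), ready(f,a)}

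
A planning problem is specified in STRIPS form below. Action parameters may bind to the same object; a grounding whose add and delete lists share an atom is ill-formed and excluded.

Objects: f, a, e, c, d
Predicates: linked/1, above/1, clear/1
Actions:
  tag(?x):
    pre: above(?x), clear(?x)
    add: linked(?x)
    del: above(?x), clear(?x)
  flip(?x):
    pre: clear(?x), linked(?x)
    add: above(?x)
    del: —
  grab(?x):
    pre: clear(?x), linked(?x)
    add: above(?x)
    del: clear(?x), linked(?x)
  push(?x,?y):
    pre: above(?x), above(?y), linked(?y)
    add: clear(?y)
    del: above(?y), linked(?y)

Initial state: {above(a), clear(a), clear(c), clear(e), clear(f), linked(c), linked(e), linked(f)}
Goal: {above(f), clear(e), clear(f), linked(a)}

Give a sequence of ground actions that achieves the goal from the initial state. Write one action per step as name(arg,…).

1. tag(a)  →  {clear(c), clear(e), clear(f), linked(a), linked(c), linked(e), linked(f)}
2. flip(f)  →  {above(f), clear(c), clear(e), clear(f), linked(a), linked(c), linked(e), linked(f)}

tag(a); flip(f)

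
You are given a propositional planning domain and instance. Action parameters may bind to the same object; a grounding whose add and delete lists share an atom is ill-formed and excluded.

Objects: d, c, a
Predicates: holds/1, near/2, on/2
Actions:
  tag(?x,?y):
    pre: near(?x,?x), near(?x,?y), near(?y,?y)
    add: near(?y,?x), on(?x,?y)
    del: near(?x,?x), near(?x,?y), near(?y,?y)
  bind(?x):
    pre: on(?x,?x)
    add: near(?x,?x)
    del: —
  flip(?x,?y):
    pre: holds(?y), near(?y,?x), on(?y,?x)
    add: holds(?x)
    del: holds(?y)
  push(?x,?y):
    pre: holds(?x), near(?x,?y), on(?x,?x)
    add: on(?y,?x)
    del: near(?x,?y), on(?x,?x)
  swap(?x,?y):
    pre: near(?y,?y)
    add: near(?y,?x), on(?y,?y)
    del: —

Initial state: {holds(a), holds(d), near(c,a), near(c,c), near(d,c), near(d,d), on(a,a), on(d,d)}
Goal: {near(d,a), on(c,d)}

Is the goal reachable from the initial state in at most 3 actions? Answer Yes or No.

Yes

1. push(d,c)  →  {holds(a), holds(d), near(c,a), near(c,c), near(d,d), on(a,a), on(c,d)}
2. swap(a,d)  →  {holds(a), holds(d), near(c,a), near(c,c), near(d,a), near(d,d), on(a,a), on(c,d), on(d,d)}
optimal plan length = 2; 2 ≤ 3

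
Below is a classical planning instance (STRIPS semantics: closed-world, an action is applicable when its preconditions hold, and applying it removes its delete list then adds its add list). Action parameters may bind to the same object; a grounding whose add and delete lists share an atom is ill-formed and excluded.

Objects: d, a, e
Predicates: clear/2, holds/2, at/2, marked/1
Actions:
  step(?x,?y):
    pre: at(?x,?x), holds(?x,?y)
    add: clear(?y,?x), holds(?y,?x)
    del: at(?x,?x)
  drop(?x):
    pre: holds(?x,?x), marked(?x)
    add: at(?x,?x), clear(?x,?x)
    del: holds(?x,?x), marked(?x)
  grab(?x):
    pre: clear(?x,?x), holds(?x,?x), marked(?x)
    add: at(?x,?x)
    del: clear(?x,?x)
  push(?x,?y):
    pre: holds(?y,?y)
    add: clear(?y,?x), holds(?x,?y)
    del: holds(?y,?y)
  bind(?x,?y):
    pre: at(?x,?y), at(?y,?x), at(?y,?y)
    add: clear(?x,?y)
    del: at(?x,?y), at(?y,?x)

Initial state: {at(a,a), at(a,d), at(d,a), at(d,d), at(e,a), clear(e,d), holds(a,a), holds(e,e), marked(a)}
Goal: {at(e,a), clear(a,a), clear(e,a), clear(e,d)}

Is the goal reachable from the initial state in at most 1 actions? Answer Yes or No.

No

1. step(a,a)  →  {at(a,d), at(d,a), at(d,d), at(e,a), clear(a,a), clear(e,d), holds(a,a), holds(e,e), marked(a)}
2. push(a,e)  →  {at(a,d), at(d,a), at(d,d), at(e,a), clear(a,a), clear(e,a), clear(e,d), holds(a,a), holds(a,e), marked(a)}
optimal plan length = 2; 2 > 1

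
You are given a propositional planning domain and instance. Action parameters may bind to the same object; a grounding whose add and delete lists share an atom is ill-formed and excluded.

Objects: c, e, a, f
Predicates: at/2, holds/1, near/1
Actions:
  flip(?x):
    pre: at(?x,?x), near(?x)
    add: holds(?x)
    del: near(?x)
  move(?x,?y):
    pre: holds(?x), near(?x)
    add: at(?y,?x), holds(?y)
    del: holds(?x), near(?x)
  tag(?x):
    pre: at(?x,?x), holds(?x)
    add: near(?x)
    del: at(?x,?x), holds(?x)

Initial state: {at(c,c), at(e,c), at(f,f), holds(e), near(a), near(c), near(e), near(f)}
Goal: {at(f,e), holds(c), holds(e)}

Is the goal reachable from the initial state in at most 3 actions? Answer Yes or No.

1. flip(c)  →  {at(c,c), at(e,c), at(f,f), holds(c), holds(e), near(a), near(e), near(f)}
2. move(e,f)  →  {at(c,c), at(e,c), at(f,e), at(f,f), holds(c), holds(f), near(a), near(f)}
3. move(f,e)  →  {at(c,c), at(e,c), at(e,f), at(f,e), at(f,f), holds(c), holds(e), near(a)}
optimal plan length = 3; 3 ≤ 3

Yes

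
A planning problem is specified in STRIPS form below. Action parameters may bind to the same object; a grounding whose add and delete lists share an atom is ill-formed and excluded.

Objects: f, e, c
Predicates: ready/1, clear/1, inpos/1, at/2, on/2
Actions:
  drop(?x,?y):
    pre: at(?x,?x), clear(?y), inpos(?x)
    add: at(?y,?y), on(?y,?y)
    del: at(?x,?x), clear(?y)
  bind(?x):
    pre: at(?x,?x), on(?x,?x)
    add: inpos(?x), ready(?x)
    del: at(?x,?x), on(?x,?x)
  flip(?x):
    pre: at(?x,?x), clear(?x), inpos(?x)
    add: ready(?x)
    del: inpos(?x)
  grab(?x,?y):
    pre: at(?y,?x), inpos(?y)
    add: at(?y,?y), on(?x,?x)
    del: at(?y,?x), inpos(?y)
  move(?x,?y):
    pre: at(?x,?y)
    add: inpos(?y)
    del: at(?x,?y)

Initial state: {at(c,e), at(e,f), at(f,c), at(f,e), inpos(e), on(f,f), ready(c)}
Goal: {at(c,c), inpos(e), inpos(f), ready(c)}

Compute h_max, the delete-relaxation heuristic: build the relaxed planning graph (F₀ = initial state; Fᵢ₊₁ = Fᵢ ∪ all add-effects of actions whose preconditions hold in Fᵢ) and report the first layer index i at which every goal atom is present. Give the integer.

2

F0 = init (7 atoms)
F1 = F0 ∪ {at(e,e), inpos(c), inpos(f)}  (10 atoms)
F2 = F1 ∪ {at(c,c), at(f,f), on(c,c), on(e,e)}  (14 atoms)
goal ⊆ F2  ⇒  h_max = 2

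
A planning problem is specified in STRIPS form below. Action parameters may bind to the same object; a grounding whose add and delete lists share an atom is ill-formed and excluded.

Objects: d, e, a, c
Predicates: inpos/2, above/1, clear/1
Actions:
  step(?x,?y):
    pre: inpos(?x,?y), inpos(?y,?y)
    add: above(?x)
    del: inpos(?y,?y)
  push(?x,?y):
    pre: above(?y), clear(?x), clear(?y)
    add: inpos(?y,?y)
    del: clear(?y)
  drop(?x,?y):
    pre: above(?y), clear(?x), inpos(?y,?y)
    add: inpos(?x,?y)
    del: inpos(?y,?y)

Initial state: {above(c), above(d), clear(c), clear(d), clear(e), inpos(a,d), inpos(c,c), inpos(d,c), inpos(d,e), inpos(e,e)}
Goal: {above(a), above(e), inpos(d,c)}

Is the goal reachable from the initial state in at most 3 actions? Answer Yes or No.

1. step(e,e)  →  {above(c), above(d), above(e), clear(c), clear(d), clear(e), inpos(a,d), inpos(c,c), inpos(d,c), inpos(d,e)}
2. push(d,d)  →  {above(c), above(d), above(e), clear(c), clear(e), inpos(a,d), inpos(c,c), inpos(d,c), inpos(d,d), inpos(d,e)}
3. step(a,d)  →  {above(a), above(c), above(d), above(e), clear(c), clear(e), inpos(a,d), inpos(c,c), inpos(d,c), inpos(d,e)}
optimal plan length = 3; 3 ≤ 3

Yes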